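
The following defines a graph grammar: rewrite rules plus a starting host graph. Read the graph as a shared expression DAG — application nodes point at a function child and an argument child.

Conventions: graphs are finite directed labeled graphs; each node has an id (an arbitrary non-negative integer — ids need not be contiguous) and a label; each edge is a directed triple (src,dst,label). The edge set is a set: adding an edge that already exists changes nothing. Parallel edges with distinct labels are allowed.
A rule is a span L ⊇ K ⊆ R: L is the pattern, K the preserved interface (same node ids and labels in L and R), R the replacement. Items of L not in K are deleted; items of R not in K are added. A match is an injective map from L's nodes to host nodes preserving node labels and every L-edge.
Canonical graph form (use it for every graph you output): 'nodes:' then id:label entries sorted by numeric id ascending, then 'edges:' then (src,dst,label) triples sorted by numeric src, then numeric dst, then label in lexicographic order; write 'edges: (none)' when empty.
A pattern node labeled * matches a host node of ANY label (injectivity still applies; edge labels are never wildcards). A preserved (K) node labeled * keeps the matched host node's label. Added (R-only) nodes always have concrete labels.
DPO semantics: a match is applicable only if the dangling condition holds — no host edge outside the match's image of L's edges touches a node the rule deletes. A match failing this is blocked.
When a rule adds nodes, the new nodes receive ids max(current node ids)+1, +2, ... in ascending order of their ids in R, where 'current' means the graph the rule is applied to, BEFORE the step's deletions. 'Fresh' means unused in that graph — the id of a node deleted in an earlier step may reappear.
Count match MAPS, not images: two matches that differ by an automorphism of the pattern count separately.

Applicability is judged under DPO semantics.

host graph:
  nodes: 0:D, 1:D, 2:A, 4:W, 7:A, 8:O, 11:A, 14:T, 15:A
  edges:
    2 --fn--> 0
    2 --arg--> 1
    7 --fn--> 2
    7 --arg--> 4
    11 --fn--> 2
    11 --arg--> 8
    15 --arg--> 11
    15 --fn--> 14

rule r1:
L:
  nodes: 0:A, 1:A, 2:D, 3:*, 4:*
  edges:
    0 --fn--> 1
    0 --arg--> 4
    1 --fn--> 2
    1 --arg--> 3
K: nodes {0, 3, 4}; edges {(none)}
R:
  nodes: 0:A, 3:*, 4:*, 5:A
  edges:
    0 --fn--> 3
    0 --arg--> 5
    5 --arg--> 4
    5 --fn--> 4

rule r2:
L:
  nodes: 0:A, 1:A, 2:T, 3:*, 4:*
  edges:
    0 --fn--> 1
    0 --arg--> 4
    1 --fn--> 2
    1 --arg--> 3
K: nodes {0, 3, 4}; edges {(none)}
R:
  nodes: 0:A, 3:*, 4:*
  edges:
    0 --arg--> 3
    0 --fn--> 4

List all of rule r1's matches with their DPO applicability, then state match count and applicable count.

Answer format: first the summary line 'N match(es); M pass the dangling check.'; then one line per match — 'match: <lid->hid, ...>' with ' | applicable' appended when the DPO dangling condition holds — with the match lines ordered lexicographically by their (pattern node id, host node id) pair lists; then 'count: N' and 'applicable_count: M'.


2 match(es); 0 pass the dangling check.
match: 0->7, 1->2, 2->0, 3->1, 4->4
match: 0->11, 1->2, 2->0, 3->1, 4->8
count: 2
applicable_count: 0


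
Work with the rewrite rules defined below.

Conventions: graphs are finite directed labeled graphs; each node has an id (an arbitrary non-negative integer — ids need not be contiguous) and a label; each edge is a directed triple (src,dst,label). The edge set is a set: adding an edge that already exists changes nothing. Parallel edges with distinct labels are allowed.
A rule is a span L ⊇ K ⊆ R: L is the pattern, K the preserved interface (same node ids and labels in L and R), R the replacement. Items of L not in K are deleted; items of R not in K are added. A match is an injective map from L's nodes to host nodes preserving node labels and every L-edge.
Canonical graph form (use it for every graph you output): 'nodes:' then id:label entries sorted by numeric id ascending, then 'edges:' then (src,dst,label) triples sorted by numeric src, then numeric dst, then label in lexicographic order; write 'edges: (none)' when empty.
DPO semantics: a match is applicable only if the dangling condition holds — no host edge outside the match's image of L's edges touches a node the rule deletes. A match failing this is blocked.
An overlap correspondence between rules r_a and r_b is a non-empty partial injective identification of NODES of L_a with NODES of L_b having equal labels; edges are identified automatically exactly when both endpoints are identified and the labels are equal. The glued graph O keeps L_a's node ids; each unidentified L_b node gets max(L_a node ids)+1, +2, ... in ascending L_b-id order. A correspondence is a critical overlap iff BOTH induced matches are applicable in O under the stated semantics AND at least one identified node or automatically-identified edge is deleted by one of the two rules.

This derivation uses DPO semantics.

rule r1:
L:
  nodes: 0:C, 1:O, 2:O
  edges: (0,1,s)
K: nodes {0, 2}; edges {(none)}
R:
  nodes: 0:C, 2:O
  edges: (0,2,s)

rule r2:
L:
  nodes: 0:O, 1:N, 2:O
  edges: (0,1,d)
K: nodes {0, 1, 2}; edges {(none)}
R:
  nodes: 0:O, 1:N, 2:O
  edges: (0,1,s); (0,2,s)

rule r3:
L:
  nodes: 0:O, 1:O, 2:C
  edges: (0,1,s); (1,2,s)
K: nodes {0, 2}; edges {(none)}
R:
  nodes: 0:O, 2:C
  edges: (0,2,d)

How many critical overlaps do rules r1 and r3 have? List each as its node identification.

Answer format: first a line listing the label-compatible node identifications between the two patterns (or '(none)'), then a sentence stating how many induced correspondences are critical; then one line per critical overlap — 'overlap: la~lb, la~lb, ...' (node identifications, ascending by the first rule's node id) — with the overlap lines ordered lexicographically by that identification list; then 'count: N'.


label-compatible node identifications between L(r1) and L(r3): 0~2, 1~0, 1~1, 2~0, 2~1
2 of the induced correspondences are critical overlaps of r1 and r3.
overlap: 0~2, 2~1
overlap: 2~1
count: 2


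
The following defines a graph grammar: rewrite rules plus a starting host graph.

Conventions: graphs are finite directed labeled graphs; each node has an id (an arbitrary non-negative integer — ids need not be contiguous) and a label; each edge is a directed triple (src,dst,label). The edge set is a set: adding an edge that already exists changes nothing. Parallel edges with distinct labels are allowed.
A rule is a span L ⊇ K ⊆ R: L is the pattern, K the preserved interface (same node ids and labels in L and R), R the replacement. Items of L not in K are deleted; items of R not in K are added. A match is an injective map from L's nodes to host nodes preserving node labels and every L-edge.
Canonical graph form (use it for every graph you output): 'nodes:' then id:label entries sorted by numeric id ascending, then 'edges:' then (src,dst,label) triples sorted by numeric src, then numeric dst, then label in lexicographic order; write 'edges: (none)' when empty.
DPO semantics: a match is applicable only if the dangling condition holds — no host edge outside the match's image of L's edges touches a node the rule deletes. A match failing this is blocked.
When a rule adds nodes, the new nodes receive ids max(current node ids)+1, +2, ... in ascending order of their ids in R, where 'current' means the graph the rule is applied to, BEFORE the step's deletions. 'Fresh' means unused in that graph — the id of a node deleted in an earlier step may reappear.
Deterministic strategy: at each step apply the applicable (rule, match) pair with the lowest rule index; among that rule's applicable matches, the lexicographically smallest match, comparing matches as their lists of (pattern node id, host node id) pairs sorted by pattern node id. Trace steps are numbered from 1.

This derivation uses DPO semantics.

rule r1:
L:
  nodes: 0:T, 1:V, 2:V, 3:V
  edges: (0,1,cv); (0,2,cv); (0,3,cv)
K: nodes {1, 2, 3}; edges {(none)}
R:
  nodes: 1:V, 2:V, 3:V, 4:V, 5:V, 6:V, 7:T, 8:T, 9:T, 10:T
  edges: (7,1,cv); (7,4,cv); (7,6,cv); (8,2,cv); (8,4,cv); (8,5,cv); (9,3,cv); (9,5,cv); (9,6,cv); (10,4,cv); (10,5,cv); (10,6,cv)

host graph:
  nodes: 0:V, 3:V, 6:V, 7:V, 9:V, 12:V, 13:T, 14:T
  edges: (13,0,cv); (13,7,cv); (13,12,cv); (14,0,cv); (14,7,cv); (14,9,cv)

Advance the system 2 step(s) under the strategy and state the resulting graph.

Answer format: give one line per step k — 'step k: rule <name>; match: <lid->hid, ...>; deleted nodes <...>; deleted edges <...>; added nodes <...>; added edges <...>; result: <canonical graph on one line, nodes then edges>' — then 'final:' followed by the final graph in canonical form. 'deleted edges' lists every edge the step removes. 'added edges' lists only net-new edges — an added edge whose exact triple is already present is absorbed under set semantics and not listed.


step 1: rule r1; match: 0->13, 1->0, 2->7, 3->12; deleted nodes 13; deleted edges (13,0,cv); (13,7,cv); (13,12,cv); added nodes 15, 16, 17, 18, 19, 20, 21; added edges (18,0,cv); (18,15,cv); (18,17,cv); (19,7,cv); (19,15,cv); (19,16,cv); (20,12,cv); (20,16,cv); (20,17,cv); (21,15,cv); (21,16,cv); (21,17,cv); result: nodes: 0:V, 3:V, 6:V, 7:V, 9:V, 12:V, 14:T, 15:V, 16:V, 17:V, 18:T, 19:T, 20:T, 21:T edges: (14,0,cv); (14,7,cv); (14,9,cv); (18,0,cv); (18,15,cv); (18,17,cv); (19,7,cv); (19,15,cv); (19,16,cv); (20,12,cv); (20,16,cv); (20,17,cv); (21,15,cv); (21,16,cv); (21,17,cv)
step 2: rule r1; match: 0->14, 1->0, 2->7, 3->9; deleted nodes 14; deleted edges (14,0,cv); (14,7,cv); (14,9,cv); added nodes 22, 23, 24, 25, 26, 27, 28; added edges (25,0,cv); (25,22,cv); (25,24,cv); (26,7,cv); (26,22,cv); (26,23,cv); (27,9,cv); (27,23,cv); (27,24,cv); (28,22,cv); (28,23,cv); (28,24,cv); result: nodes: 0:V, 3:V, 6:V, 7:V, 9:V, 12:V, 15:V, 16:V, 17:V, 18:T, 19:T, 20:T, 21:T, 22:V, 23:V, 24:V, 25:T, 26:T, 27:T, 28:T edges: (18,0,cv); (18,15,cv); (18,17,cv); (19,7,cv); (19,15,cv); (19,16,cv); (20,12,cv); (20,16,cv); (20,17,cv); (21,15,cv); (21,16,cv); (21,17,cv); (25,0,cv); (25,22,cv); (25,24,cv); (26,7,cv); (26,22,cv); (26,23,cv); (27,9,cv); (27,23,cv); (27,24,cv); (28,22,cv); (28,23,cv); (28,24,cv)
final:
nodes: 0:V, 3:V, 6:V, 7:V, 9:V, 12:V, 15:V, 16:V, 17:V, 18:T, 19:T, 20:T, 21:T, 22:V, 23:V, 24:V, 25:T, 26:T, 27:T, 28:T
edges: (18,0,cv); (18,15,cv); (18,17,cv); (19,7,cv); (19,15,cv); (19,16,cv); (20,12,cv); (20,16,cv); (20,17,cv); (21,15,cv); (21,16,cv); (21,17,cv); (25,0,cv); (25,22,cv); (25,24,cv); (26,7,cv); (26,22,cv); (26,23,cv); (27,9,cv); (27,23,cv); (27,24,cv); (28,22,cv); (28,23,cv); (28,24,cv)


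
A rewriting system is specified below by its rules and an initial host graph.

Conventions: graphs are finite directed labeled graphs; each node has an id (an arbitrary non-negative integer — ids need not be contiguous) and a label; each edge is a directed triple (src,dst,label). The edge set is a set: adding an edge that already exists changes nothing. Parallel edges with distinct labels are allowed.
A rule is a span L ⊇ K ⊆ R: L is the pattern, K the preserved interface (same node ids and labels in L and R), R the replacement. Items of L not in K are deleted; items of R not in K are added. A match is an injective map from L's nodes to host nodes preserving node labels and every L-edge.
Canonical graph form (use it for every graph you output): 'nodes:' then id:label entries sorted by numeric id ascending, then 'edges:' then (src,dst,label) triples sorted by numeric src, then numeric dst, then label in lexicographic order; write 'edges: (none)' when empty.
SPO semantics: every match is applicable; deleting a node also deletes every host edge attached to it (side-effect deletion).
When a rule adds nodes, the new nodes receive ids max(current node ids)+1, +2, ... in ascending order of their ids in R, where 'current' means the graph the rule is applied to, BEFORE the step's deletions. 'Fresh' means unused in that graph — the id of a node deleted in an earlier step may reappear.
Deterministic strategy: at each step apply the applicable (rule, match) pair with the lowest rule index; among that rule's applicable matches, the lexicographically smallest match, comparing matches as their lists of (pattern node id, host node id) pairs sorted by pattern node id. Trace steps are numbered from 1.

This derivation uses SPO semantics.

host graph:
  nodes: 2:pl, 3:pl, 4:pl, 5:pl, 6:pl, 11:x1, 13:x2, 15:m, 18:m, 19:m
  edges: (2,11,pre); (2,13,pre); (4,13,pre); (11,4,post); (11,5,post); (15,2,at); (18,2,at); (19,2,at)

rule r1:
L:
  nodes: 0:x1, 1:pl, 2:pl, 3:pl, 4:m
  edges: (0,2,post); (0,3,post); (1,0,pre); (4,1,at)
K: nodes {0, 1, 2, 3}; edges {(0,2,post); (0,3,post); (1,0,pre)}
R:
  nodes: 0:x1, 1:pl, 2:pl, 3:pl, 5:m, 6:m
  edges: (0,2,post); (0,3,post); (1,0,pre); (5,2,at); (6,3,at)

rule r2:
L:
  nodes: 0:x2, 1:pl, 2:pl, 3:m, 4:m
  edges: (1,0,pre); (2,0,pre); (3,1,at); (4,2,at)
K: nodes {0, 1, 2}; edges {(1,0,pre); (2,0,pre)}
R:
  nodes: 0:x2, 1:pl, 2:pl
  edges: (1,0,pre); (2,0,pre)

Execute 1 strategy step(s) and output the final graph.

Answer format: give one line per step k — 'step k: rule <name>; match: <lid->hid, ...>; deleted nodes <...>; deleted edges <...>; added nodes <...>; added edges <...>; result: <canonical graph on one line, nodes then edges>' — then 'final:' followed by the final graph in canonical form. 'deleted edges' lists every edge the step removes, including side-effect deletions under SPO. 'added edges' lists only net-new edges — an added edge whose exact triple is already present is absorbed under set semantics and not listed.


step 1: rule r1; match: 0->11, 1->2, 2->4, 3->5, 4->15; deleted nodes 15; deleted edges (15,2,at); added nodes 20, 21; added edges (20,4,at); (21,5,at); result: nodes: 2:pl, 3:pl, 4:pl, 5:pl, 6:pl, 11:x1, 13:x2, 18:m, 19:m, 20:m, 21:m edges: (2,11,pre); (2,13,pre); (4,13,pre); (11,4,post); (11,5,post); (18,2,at); (19,2,at); (20,4,at); (21,5,at)
final:
nodes: 2:pl, 3:pl, 4:pl, 5:pl, 6:pl, 11:x1, 13:x2, 18:m, 19:m, 20:m, 21:m
edges: (2,11,pre); (2,13,pre); (4,13,pre); (11,4,post); (11,5,post); (18,2,at); (19,2,at); (20,4,at); (21,5,at)


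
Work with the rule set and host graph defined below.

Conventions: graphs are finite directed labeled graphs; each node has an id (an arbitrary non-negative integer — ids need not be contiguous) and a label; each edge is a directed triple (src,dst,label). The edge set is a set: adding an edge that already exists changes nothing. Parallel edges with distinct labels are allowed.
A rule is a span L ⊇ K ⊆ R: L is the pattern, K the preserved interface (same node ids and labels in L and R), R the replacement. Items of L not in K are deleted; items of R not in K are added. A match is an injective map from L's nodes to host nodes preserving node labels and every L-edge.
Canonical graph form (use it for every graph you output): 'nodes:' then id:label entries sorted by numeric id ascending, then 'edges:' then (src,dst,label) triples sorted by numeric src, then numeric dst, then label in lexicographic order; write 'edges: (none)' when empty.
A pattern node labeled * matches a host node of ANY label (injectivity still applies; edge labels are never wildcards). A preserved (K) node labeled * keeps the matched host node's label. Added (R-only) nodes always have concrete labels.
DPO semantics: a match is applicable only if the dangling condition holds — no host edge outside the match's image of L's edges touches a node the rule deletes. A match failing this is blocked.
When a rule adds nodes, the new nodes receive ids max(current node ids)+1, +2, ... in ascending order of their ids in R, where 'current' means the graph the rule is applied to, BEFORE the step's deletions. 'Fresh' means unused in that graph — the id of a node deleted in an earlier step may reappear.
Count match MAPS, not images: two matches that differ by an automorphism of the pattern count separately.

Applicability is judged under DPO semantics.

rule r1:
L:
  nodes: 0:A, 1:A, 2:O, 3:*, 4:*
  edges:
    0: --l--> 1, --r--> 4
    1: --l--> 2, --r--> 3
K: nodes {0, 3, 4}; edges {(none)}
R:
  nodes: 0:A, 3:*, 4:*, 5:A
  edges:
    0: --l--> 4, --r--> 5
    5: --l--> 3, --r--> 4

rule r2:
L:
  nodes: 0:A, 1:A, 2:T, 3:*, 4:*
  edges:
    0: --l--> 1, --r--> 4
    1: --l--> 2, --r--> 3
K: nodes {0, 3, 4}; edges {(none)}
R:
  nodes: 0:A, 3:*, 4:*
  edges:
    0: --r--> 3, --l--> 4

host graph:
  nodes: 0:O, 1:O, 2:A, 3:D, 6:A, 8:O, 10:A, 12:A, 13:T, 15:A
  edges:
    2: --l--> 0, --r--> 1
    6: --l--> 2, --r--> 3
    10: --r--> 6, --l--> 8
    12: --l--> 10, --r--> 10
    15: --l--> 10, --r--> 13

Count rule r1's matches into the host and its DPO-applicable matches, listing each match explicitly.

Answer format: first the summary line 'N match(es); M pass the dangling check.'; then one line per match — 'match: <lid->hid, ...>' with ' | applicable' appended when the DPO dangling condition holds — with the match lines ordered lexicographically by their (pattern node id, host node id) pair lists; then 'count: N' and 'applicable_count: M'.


2 match(es); 1 pass the dangling check.
match: 0->6, 1->2, 2->0, 3->1, 4->3 | applicable
match: 0->15, 1->10, 2->8, 3->6, 4->13
count: 2
applicable_count: 1


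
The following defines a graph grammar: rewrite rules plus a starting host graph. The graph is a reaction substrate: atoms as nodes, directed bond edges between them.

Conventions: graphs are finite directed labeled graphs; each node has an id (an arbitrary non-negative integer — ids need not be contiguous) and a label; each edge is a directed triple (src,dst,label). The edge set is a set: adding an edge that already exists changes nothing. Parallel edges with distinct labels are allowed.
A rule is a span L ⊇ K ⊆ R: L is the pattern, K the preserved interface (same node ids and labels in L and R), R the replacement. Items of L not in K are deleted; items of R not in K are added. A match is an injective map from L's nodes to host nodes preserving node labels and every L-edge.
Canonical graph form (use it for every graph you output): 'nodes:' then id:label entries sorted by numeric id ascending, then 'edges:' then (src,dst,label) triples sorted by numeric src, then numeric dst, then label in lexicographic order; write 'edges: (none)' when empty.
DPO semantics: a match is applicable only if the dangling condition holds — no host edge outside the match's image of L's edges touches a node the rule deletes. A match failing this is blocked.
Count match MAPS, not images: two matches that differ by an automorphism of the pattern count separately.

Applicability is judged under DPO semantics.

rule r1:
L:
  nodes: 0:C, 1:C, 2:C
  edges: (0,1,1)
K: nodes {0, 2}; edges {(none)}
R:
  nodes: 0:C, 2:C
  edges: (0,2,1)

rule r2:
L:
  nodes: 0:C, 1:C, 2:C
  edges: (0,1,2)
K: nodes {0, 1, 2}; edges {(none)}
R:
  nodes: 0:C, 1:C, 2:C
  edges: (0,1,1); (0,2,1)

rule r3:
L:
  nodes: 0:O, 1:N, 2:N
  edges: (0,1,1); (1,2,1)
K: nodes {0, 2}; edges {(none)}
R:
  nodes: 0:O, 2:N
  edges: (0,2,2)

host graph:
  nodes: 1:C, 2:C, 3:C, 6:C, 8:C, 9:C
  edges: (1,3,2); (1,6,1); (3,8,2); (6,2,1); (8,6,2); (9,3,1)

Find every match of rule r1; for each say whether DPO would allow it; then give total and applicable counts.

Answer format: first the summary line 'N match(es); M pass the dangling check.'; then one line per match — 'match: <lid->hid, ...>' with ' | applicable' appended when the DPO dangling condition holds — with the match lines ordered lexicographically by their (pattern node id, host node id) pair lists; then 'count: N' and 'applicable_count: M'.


12 match(es); 4 pass the dangling check.
match: 0->1, 1->6, 2->2
match: 0->1, 1->6, 2->3
match: 0->1, 1->6, 2->8
match: 0->1, 1->6, 2->9
match: 0->6, 1->2, 2->1 | applicable
match: 0->6, 1->2, 2->3 | applicable
match: 0->6, 1->2, 2->8 | applicable
match: 0->6, 1->2, 2->9 | applicable
match: 0->9, 1->3, 2->1
match: 0->9, 1->3, 2->2
match: 0->9, 1->3, 2->6
match: 0->9, 1->3, 2->8
count: 12
applicable_count: 4


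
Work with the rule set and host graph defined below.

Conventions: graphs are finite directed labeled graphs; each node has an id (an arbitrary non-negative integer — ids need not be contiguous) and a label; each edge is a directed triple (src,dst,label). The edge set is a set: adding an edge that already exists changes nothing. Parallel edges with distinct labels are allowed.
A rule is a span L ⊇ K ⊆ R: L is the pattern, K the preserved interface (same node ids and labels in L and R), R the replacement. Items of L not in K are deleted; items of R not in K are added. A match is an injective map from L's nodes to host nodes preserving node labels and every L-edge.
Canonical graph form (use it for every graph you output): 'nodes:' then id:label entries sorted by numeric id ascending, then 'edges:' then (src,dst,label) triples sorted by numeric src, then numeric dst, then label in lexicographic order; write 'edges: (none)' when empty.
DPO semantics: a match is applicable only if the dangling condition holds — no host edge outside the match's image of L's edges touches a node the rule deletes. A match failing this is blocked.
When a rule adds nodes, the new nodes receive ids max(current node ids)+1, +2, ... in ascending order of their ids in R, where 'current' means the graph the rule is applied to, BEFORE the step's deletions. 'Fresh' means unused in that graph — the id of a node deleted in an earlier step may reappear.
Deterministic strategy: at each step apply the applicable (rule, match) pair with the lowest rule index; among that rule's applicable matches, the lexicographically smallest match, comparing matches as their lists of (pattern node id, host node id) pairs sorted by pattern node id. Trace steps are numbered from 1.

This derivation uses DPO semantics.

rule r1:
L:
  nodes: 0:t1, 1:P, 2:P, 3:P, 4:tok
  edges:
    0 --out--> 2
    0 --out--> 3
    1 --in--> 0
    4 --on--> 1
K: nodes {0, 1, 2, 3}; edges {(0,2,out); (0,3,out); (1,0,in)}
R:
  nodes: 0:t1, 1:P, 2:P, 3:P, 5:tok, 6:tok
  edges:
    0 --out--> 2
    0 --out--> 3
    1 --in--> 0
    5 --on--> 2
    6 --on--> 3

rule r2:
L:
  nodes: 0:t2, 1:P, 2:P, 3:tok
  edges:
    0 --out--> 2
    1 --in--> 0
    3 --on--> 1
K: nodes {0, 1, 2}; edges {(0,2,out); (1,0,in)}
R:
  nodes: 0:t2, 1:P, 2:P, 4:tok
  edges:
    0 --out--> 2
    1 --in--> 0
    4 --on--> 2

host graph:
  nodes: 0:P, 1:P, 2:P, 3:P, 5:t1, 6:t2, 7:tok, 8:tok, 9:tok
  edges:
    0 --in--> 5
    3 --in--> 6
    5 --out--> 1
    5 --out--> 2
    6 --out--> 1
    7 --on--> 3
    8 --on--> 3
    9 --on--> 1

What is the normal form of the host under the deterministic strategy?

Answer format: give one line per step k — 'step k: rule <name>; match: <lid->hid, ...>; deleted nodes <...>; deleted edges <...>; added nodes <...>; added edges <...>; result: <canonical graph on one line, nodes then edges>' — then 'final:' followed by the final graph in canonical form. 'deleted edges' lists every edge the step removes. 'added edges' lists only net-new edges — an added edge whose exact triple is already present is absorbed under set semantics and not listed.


step 1: rule r2; match: 0->6, 1->3, 2->1, 3->7; deleted nodes 7; deleted edges (7,3,on); added nodes 10; added edges (10,1,on); result: nodes: 0:P, 1:P, 2:P, 3:P, 5:t1, 6:t2, 8:tok, 9:tok, 10:tok edges: (0,5,in); (3,6,in); (5,1,out); (5,2,out); (6,1,out); (8,3,on); (9,1,on); (10,1,on)
step 2: rule r2; match: 0->6, 1->3, 2->1, 3->8; deleted nodes 8; deleted edges (8,3,on); added nodes 11; added edges (11,1,on); result: nodes: 0:P, 1:P, 2:P, 3:P, 5:t1, 6:t2, 9:tok, 10:tok, 11:tok edges: (0,5,in); (3,6,in); (5,1,out); (5,2,out); (6,1,out); (9,1,on); (10,1,on); (11,1,on)
final:
nodes: 0:P, 1:P, 2:P, 3:P, 5:t1, 6:t2, 9:tok, 10:tok, 11:tok
edges: (0,5,in); (3,6,in); (5,1,out); (5,2,out); (6,1,out); (9,1,on); (10,1,on); (11,1,on)


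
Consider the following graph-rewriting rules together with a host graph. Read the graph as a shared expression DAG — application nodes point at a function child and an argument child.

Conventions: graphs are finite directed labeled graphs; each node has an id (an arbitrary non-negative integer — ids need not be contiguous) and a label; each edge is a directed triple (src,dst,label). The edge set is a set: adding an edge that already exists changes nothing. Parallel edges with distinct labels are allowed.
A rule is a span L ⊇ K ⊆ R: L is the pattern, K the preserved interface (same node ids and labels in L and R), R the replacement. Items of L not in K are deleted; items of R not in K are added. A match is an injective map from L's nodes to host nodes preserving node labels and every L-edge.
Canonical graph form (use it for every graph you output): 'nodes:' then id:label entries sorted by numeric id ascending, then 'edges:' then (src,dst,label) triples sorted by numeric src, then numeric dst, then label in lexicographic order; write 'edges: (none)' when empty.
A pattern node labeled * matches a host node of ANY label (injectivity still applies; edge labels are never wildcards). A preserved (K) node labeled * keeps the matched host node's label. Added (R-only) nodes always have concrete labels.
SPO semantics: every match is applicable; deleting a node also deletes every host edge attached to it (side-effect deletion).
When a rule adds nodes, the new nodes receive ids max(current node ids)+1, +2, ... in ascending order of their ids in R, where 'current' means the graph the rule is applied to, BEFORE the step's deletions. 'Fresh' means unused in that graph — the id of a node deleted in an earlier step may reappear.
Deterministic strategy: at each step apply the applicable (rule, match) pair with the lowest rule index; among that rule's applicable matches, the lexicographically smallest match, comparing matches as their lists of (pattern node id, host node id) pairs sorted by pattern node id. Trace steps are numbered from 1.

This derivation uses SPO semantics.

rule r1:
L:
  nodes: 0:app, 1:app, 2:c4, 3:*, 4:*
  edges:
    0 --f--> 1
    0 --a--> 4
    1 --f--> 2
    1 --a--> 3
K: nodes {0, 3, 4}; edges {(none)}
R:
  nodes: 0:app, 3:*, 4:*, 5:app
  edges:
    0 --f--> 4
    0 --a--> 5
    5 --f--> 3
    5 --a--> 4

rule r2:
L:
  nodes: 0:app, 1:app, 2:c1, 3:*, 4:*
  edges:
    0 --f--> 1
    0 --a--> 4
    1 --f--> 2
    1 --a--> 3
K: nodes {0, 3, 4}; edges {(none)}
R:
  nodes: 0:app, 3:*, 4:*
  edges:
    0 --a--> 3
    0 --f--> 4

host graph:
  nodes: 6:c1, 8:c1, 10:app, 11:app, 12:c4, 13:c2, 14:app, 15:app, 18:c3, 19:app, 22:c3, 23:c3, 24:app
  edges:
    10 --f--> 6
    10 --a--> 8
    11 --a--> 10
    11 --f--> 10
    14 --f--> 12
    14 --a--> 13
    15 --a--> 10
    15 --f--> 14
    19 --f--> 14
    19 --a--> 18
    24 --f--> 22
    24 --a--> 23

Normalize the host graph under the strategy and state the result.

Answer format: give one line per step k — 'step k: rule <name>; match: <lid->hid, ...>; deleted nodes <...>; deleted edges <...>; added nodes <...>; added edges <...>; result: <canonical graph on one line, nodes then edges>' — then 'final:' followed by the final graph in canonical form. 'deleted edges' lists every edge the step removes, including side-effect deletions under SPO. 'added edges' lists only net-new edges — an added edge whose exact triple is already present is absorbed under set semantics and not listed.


step 1: rule r1; match: 0->15, 1->14, 2->12, 3->13, 4->10; deleted nodes 12, 14; deleted edges (14,12,f); (14,13,a); (15,10,a); (15,14,f); (19,14,f); added nodes 25; added edges (15,10,f); (15,25,a); (25,10,a); (25,13,f); result: nodes: 6:c1, 8:c1, 10:app, 11:app, 13:c2, 15:app, 18:c3, 19:app, 22:c3, 23:c3, 24:app, 25:app edges: (10,6,f); (10,8,a); (11,10,a); (11,10,f); (15,10,f); (15,25,a); (19,18,a); (24,22,f); (24,23,a); (25,10,a); (25,13,f)
step 2: rule r2; match: 0->15, 1->10, 2->6, 3->8, 4->25; deleted nodes 6, 10; deleted edges (10,6,f); (10,8,a); (11,10,a); (11,10,f); (15,10,f); (15,25,a); (25,10,a); added nodes (none); added edges (15,8,a); (15,25,f); result: nodes: 8:c1, 11:app, 13:c2, 15:app, 18:c3, 19:app, 22:c3, 23:c3, 24:app, 25:app edges: (15,8,a); (15,25,f); (19,18,a); (24,22,f); (24,23,a); (25,13,f)
final:
nodes: 8:c1, 11:app, 13:c2, 15:app, 18:c3, 19:app, 22:c3, 23:c3, 24:app, 25:app
edges: (15,8,a); (15,25,f); (19,18,a); (24,22,f); (24,23,a); (25,13,f)


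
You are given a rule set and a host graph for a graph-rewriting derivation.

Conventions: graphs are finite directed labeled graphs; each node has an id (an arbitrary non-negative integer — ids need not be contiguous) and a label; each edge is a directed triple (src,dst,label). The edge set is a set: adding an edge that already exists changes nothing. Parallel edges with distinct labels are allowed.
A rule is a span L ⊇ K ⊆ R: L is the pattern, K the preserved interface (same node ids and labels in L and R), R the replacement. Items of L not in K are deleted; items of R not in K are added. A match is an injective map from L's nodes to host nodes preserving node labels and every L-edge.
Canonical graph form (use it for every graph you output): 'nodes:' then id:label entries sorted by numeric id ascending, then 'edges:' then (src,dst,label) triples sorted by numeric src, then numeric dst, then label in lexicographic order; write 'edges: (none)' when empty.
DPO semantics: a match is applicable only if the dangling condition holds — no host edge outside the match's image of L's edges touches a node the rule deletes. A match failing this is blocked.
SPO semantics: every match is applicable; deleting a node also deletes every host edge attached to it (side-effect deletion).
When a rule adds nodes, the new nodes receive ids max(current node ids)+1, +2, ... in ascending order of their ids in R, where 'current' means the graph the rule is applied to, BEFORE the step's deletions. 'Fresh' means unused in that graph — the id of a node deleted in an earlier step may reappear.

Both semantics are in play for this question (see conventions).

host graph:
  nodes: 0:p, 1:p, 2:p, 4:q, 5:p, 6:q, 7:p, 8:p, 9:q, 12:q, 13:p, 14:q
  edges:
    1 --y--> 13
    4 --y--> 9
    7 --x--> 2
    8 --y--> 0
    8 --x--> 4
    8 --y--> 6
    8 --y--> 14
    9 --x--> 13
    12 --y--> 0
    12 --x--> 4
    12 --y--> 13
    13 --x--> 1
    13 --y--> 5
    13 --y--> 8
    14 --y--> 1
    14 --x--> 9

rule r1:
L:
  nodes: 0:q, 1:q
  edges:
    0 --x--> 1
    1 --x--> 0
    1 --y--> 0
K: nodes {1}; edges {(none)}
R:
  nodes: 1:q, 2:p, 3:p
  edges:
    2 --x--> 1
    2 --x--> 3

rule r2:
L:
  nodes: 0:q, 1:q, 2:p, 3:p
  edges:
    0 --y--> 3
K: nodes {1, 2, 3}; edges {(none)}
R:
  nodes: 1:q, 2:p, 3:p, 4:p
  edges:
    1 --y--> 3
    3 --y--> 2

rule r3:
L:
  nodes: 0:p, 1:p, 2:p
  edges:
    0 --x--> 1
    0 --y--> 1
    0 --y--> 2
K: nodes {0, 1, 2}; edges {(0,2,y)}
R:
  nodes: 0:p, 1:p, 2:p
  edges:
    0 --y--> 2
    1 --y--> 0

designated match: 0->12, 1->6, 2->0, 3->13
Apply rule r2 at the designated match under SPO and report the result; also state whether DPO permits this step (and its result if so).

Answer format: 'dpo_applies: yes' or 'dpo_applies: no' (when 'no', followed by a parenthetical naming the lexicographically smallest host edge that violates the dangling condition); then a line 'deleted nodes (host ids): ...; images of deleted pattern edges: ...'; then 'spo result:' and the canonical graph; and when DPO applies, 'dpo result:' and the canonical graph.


dpo_applies: no
(the rule deletes node 12, which keeps host edge (12,0,y) outside the match image — the dangling condition fails, DPO blocks; SPO proceeds and side-deletes such edges)
deleted nodes (host ids): 12; images of deleted pattern edges: (12,13,y)
spo result:
nodes: 0:p, 1:p, 2:p, 4:q, 5:p, 6:q, 7:p, 8:p, 9:q, 13:p, 14:q, 15:p
edges: (1,13,y); (4,9,y); (6,13,y); (7,2,x); (8,0,y); (8,4,x); (8,6,y); (8,14,y); (9,13,x); (13,0,y); (13,1,x); (13,5,y); (13,8,y); (14,1,y); (14,9,x)


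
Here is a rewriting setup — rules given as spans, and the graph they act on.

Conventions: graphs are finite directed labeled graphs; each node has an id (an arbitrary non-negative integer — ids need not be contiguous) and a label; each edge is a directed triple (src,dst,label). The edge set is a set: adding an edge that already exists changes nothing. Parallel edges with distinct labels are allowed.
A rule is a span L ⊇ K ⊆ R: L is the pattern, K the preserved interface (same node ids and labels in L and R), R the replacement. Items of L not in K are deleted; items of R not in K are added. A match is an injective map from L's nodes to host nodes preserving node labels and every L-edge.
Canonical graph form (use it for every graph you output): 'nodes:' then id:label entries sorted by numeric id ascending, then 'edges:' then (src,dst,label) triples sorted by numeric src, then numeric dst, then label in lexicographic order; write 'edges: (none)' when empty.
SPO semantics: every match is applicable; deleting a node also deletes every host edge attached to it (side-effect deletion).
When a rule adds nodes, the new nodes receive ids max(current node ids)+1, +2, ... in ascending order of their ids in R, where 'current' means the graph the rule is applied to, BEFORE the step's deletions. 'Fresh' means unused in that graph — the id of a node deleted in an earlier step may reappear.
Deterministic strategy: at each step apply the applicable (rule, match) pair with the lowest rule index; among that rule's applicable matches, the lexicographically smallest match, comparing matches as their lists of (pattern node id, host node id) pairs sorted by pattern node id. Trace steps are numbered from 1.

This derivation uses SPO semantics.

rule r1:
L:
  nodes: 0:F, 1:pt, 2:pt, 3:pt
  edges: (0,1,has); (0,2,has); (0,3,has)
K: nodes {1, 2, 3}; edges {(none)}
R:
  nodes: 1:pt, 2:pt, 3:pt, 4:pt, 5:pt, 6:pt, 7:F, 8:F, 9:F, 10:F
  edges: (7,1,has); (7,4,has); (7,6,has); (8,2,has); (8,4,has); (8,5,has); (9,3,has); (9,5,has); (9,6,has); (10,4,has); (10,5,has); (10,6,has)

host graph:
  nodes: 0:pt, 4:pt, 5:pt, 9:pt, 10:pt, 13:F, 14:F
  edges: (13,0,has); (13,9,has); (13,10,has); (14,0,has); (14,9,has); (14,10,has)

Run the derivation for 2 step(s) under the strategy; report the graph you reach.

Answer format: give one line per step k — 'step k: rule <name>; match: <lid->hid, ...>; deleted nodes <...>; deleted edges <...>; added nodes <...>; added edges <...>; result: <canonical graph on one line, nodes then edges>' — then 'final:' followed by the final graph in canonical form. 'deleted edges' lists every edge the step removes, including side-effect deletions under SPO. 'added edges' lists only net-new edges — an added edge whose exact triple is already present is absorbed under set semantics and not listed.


step 1: rule r1; match: 0->13, 1->0, 2->9, 3->10; deleted nodes 13; deleted edges (13,0,has); (13,9,has); (13,10,has); added nodes 15, 16, 17, 18, 19, 20, 21; added edges (18,0,has); (18,15,has); (18,17,has); (19,9,has); (19,15,has); (19,16,has); (20,10,has); (20,16,has); (20,17,has); (21,15,has); (21,16,has); (21,17,has); result: nodes: 0:pt, 4:pt, 5:pt, 9:pt, 10:pt, 14:F, 15:pt, 16:pt, 17:pt, 18:F, 19:F, 20:F, 21:F edges: (14,0,has); (14,9,has); (14,10,has); (18,0,has); (18,15,has); (18,17,has); (19,9,has); (19,15,has); (19,16,has); (20,10,has); (20,16,has); (20,17,has); (21,15,has); (21,16,has); (21,17,has)
step 2: rule r1; match: 0->14, 1->0, 2->9, 3->10; deleted nodes 14; deleted edges (14,0,has); (14,9,has); (14,10,has); added nodes 22, 23, 24, 25, 26, 27, 28; added edges (25,0,has); (25,22,has); (25,24,has); (26,9,has); (26,22,has); (26,23,has); (27,10,has); (27,23,has); (27,24,has); (28,22,has); (28,23,has); (28,24,has); result: nodes: 0:pt, 4:pt, 5:pt, 9:pt, 10:pt, 15:pt, 16:pt, 17:pt, 18:F, 19:F, 20:F, 21:F, 22:pt, 23:pt, 24:pt, 25:F, 26:F, 27:F, 28:F edges: (18,0,has); (18,15,has); (18,17,has); (19,9,has); (19,15,has); (19,16,has); (20,10,has); (20,16,has); (20,17,has); (21,15,has); (21,16,has); (21,17,has); (25,0,has); (25,22,has); (25,24,has); (26,9,has); (26,22,has); (26,23,has); (27,10,has); (27,23,has); (27,24,has); (28,22,has); (28,23,has); (28,24,has)
final:
nodes: 0:pt, 4:pt, 5:pt, 9:pt, 10:pt, 15:pt, 16:pt, 17:pt, 18:F, 19:F, 20:F, 21:F, 22:pt, 23:pt, 24:pt, 25:F, 26:F, 27:F, 28:F
edges: (18,0,has); (18,15,has); (18,17,has); (19,9,has); (19,15,has); (19,16,has); (20,10,has); (20,16,has); (20,17,has); (21,15,has); (21,16,has); (21,17,has); (25,0,has); (25,22,has); (25,24,has); (26,9,has); (26,22,has); (26,23,has); (27,10,has); (27,23,has); (27,24,has); (28,22,has); (28,23,has); (28,24,has)


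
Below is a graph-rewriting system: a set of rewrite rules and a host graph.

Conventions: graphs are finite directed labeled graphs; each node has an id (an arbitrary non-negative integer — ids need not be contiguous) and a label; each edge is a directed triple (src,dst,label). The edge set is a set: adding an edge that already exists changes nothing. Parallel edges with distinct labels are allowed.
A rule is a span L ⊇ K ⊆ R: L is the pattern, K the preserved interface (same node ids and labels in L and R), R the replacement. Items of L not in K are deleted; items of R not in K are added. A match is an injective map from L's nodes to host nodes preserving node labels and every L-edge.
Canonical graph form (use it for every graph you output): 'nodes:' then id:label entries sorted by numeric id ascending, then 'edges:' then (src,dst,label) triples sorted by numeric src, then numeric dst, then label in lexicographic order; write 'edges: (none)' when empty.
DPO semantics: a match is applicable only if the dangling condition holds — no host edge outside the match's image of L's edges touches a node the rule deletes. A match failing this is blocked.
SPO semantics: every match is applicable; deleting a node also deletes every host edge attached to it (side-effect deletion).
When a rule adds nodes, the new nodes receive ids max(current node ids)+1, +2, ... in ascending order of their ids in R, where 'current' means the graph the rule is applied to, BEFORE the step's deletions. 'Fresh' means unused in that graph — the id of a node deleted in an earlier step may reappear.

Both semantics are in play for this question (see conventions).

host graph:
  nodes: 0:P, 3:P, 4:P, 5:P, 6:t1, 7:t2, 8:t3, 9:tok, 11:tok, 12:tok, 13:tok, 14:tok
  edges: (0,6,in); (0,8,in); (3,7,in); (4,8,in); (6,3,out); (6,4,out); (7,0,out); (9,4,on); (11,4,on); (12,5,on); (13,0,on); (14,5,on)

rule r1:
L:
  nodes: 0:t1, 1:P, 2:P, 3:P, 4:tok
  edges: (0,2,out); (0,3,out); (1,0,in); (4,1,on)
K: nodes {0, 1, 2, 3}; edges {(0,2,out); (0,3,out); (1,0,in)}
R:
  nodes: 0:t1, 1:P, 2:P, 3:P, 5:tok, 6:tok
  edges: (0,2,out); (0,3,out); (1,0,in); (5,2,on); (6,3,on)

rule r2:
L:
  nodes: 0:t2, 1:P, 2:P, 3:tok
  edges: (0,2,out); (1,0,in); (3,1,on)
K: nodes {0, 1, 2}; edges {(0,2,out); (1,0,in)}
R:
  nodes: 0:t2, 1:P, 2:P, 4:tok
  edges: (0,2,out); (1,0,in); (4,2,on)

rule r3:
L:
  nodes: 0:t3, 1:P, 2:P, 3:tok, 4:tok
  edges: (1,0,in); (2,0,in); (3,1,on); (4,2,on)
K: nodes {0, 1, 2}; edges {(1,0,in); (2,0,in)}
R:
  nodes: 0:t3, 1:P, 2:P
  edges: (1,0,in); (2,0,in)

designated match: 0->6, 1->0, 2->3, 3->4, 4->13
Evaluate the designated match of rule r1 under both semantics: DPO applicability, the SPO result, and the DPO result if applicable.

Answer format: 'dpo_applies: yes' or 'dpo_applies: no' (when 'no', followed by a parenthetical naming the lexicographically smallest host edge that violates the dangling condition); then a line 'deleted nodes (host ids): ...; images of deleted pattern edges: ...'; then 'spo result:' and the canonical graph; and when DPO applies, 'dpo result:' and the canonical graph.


dpo_applies: yes
deleted nodes (host ids): 13; images of deleted pattern edges: (13,0,on)
spo result:
nodes: 0:P, 3:P, 4:P, 5:P, 6:t1, 7:t2, 8:t3, 9:tok, 11:tok, 12:tok, 14:tok, 15:tok, 16:tok
edges: (0,6,in); (0,8,in); (3,7,in); (4,8,in); (6,3,out); (6,4,out); (7,0,out); (9,4,on); (11,4,on); (12,5,on); (14,5,on); (15,3,on); (16,4,on)
dpo result:
nodes: 0:P, 3:P, 4:P, 5:P, 6:t1, 7:t2, 8:t3, 9:tok, 11:tok, 12:tok, 14:tok, 15:tok, 16:tok
edges: (0,6,in); (0,8,in); (3,7,in); (4,8,in); (6,3,out); (6,4,out); (7,0,out); (9,4,on); (11,4,on); (12,5,on); (14,5,on); (15,3,on); (16,4,on)


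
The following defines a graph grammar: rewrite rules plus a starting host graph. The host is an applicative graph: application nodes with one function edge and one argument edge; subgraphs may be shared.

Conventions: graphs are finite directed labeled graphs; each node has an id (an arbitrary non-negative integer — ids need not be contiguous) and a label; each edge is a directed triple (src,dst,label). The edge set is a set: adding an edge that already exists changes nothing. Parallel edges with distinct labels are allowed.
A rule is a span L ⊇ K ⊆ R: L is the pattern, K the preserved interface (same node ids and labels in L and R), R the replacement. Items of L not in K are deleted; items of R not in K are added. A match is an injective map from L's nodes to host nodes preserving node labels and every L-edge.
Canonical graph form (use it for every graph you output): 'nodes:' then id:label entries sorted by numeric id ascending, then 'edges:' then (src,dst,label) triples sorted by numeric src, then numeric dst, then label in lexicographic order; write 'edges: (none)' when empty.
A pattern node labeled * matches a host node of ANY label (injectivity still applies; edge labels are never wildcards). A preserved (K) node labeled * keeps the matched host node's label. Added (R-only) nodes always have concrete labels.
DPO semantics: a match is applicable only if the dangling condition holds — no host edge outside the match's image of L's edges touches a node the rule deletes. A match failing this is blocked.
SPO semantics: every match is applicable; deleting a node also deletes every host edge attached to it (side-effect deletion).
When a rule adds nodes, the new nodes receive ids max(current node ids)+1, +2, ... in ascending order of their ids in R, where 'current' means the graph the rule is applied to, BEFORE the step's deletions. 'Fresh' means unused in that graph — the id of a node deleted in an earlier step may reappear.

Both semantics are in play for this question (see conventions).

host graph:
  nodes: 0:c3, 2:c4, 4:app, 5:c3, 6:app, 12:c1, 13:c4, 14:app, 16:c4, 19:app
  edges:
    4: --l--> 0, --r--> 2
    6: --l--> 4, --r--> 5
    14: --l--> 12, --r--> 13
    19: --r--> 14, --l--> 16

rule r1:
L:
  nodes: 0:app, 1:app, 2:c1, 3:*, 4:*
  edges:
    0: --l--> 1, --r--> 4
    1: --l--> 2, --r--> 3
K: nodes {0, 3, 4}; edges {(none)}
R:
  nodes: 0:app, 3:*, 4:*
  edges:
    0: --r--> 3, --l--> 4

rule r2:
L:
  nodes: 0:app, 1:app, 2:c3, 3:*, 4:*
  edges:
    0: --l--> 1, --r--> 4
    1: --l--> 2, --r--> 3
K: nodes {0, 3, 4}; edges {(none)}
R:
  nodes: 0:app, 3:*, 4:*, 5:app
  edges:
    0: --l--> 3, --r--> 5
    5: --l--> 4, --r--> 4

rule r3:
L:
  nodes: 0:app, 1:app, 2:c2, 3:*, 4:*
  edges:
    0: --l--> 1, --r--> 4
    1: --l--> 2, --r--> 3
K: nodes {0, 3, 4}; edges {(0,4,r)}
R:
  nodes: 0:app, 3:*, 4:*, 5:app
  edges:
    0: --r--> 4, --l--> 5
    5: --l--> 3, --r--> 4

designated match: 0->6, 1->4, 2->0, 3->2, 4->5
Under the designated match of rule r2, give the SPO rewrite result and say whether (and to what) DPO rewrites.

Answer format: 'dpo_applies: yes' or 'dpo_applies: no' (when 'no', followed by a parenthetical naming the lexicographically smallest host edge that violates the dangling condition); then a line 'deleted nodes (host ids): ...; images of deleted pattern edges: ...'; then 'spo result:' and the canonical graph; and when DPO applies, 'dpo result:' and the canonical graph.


dpo_applies: yes
deleted nodes (host ids): 0, 4; images of deleted pattern edges: (4,0,l); (4,2,r); (6,4,l); (6,5,r)
spo result:
nodes: 2:c4, 5:c3, 6:app, 12:c1, 13:c4, 14:app, 16:c4, 19:app, 20:app
edges: (6,2,l); (6,20,r); (14,12,l); (14,13,r); (19,14,r); (19,16,l); (20,5,l); (20,5,r)
dpo result:
nodes: 2:c4, 5:c3, 6:app, 12:c1, 13:c4, 14:app, 16:c4, 19:app, 20:app
edges: (6,2,l); (6,20,r); (14,12,l); (14,13,r); (19,14,r); (19,16,l); (20,5,l); (20,5,r)
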